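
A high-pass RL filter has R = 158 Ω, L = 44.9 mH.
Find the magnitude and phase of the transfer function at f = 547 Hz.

Step 1 — Angular frequency: ω = 2π·547 = 3437 rad/s.
Step 2 — Transfer function: H(jω) = jωL/(R + jωL).
Step 3 — Numerator jωL = j·154.3; denominator R + jωL = 158 + j154.3.
Step 4 — H = 0.4882 + j0.4999.
Step 5 — Magnitude: |H| = 0.6987 (-3.1 dB); phase: φ = 45.7°.

|H| = 0.6987 (-3.1 dB), φ = 45.7°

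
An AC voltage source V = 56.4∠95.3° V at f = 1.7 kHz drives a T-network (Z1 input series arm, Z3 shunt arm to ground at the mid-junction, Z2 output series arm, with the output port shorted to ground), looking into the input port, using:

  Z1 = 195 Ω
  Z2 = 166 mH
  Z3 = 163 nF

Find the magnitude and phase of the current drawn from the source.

Step 1 — Angular frequency: ω = 2π·f = 2π·1700 = 1.068e+04 rad/s.
Step 2 — Component impedances:
  Z1: Z = R = 195 Ω
  Z2: Z = jωL = j·1.068e+04·0.166 = 0 + j1773 Ω
  Z3: Z = 1/(jωC) = -j/(ω·C) = 0 - j574.4 Ω
Step 3 — With the output port shorted to ground, the output series arm Z2 runs from the junction to ground; the shunt arm Z3 also runs from the junction to ground. They appear in parallel: Z3 || Z2 = 0 - j849.6 Ω.
Step 4 — Series with input arm Z1: Z_in = Z1 + (Z3 || Z2) = 195 - j849.6 Ω = 871.6∠-77.1° Ω.
Step 5 — Source phasor: V = 56.4∠95.3° V = -5.21 + j56.16 V.
Step 6 — Ohm's law: I = V / Z_total = (-5.21 + j56.16) / (195 - j849.6) = -0.06413 + j0.008588 A.
Step 7 — Convert to polar: |I| = 0.06471 A, ∠I = 172.4°.

I = 0.06471∠172.4° A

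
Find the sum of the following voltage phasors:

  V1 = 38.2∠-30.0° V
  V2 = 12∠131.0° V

Step 1 — Convert each phasor to rectangular form:
  V1 = 38.2·(cos(-30.0°) + j·sin(-30.0°)) = 33.08 - j19.1 V
  V2 = 12·(cos(131.0°) + j·sin(131.0°)) = -7.873 + j9.057 V
Step 2 — Sum components: V_total = 25.21 - j10.04 V.
Step 3 — Convert to polar: |V_total| = 27.14 V, ∠V_total = -21.7°.

V_total = 27.14∠-21.7° V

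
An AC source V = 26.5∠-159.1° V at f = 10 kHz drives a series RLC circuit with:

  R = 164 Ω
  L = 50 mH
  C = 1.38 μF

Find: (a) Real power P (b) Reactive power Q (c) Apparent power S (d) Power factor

Step 1 — Angular frequency: ω = 2π·f = 2π·1e+04 = 6.283e+04 rad/s.
Step 2 — Component impedances:
  R: Z = R = 164 Ω
  L: Z = jωL = j·6.283e+04·0.05 = 0 + j3142 Ω
  C: Z = 1/(jωC) = -j/(ω·C) = 0 - j11.53 Ω
Step 3 — Series combination: Z_total = R + L + C = 164 + j3130 Ω = 3134∠87.0° Ω.
Step 4 — Source phasor: V = 26.5∠-159.1° V = -24.76 - j9.454 V.
Step 5 — Current: I = V / Z = -0.003425 + j0.00773 A = 0.008455∠113.9° A.
Step 6 — Complex power: S = V·I* = 0.01172 + j0.2237 VA.
Step 7 — Real power: P = Re(S) = 0.01172 W.
Step 8 — Reactive power: Q = Im(S) = 0.2237 VAR.
Step 9 — Apparent power: |S| = 0.224 VA.
Step 10 — Power factor: PF = P/|S| = 0.05232 (lagging).

(a) P = 0.01172 W  (b) Q = 0.2237 VAR  (c) S = 0.224 VA  (d) PF = 0.05232 (lagging)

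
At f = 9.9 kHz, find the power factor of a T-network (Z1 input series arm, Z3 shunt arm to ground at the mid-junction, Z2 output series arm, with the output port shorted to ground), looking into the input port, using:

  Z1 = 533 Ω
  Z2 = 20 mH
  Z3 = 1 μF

Step 1 — Angular frequency: ω = 2π·f = 2π·9900 = 6.22e+04 rad/s.
Step 2 — Component impedances:
  Z1: Z = R = 533 Ω
  Z2: Z = jωL = j·6.22e+04·0.02 = 0 + j1244 Ω
  Z3: Z = 1/(jωC) = -j/(ω·C) = 0 - j16.08 Ω
Step 3 — With the output port shorted to ground, the output series arm Z2 runs from the junction to ground; the shunt arm Z3 also runs from the junction to ground. They appear in parallel: Z3 || Z2 = 0 - j16.29 Ω.
Step 4 — Series with input arm Z1: Z_in = Z1 + (Z3 || Z2) = 533 - j16.29 Ω = 533.2∠-1.8° Ω.
Step 5 — Power factor: PF = cos(φ) = Re(Z)/|Z| = 533/533.25 = 0.9995.
Step 6 — Type: Im(Z) = -16.29 ⇒ leading (phase φ = -1.8°).

PF = 0.9995 (leading, φ = -1.8°)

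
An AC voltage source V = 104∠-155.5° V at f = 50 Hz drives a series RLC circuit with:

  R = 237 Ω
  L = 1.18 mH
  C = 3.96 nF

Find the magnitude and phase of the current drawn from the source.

Step 1 — Angular frequency: ω = 2π·f = 2π·50 = 314.2 rad/s.
Step 2 — Component impedances:
  R: Z = R = 237 Ω
  L: Z = jωL = j·314.2·0.00118 = 0 + j0.3707 Ω
  C: Z = 1/(jωC) = -j/(ω·C) = 0 - j8.038e+05 Ω
Step 3 — Series combination: Z_total = R + L + C = 237 - j8.038e+05 Ω = 8.038e+05∠-90.0° Ω.
Step 4 — Source phasor: V = 104∠-155.5° V = -94.64 - j43.13 V.
Step 5 — Ohm's law: I = V / Z_total = (-94.64 - j43.13) / (237 - j8.038e+05) = 5.362e-05 - j0.0001177 A.
Step 6 — Convert to polar: |I| = 0.0001294 A, ∠I = -65.5°.

I = 0.0001294∠-65.5° A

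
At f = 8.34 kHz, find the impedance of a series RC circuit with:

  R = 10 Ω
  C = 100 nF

Step 1 — Angular frequency: ω = 2π·f = 2π·8340 = 5.24e+04 rad/s.
Step 2 — Component impedances:
  R: Z = R = 10 Ω
  C: Z = 1/(jωC) = -j/(ω·C) = 0 - j190.8 Ω
Step 3 — Series combination: Z_total = R + C = 10 - j190.8 Ω = 191.1∠-87.0° Ω.

Z = 10 - j190.8 Ω = 191.1∠-87.0° Ω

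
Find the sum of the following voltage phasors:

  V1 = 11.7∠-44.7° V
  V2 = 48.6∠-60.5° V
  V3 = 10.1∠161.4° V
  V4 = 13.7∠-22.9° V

Step 1 — Convert each phasor to rectangular form:
  V1 = 11.7·(cos(-44.7°) + j·sin(-44.7°)) = 8.316 - j8.23 V
  V2 = 48.6·(cos(-60.5°) + j·sin(-60.5°)) = 23.93 - j42.3 V
  V3 = 10.1·(cos(161.4°) + j·sin(161.4°)) = -9.572 + j3.221 V
  V4 = 13.7·(cos(-22.9°) + j·sin(-22.9°)) = 12.62 - j5.331 V
Step 2 — Sum components: V_total = 35.3 - j52.64 V.
Step 3 — Convert to polar: |V_total| = 63.38 V, ∠V_total = -56.2°.

V_total = 63.38∠-56.2° V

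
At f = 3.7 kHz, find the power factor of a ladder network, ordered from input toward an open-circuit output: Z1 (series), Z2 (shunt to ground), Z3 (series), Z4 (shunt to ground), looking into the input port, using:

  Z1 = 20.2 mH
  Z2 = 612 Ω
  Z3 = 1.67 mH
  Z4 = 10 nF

Step 1 — Angular frequency: ω = 2π·f = 2π·3700 = 2.325e+04 rad/s.
Step 2 — Component impedances:
  Z1: Z = jωL = j·2.325e+04·0.0202 = 0 + j469.6 Ω
  Z2: Z = R = 612 Ω
  Z3: Z = jωL = j·2.325e+04·0.00167 = 0 + j38.82 Ω
  Z4: Z = 1/(jωC) = -j/(ω·C) = 0 - j4301 Ω
Step 3 — Ladder network (open output): work backward from the far end, alternating series and parallel combinations. Z_in = 599.6 + j383.5 Ω = 711.8∠32.6° Ω.
Step 4 — Power factor: PF = cos(φ) = Re(Z)/|Z| = 599.6/711.8 = 0.8424.
Step 5 — Type: Im(Z) = 383.5 ⇒ lagging (phase φ = 32.6°).

PF = 0.8424 (lagging, φ = 32.6°)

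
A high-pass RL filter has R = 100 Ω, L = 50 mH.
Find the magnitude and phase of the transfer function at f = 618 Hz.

Step 1 — Angular frequency: ω = 2π·618 = 3883 rad/s.
Step 2 — Transfer function: H(jω) = jωL/(R + jωL).
Step 3 — Numerator jωL = j·194.2; denominator R + jωL = 100 + j194.2.
Step 4 — H = 0.7903 + j0.4071.
Step 5 — Magnitude: |H| = 0.889 (-1.0 dB); phase: φ = 27.3°.

|H| = 0.889 (-1.0 dB), φ = 27.3°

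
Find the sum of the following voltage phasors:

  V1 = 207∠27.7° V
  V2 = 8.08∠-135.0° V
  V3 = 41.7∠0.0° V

Step 1 — Convert each phasor to rectangular form:
  V1 = 207·(cos(27.7°) + j·sin(27.7°)) = 183.3 + j96.22 V
  V2 = 8.08·(cos(-135.0°) + j·sin(-135.0°)) = -5.713 - j5.713 V
  V3 = 41.7·(cos(0.0°) + j·sin(0.0°)) = 41.7 V
Step 2 — Sum components: V_total = 219.3 + j90.51 V.
Step 3 — Convert to polar: |V_total| = 237.2 V, ∠V_total = 22.4°.

V_total = 237.2∠22.4° V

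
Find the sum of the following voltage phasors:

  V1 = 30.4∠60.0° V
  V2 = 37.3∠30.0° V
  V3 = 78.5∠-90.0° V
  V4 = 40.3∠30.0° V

Step 1 — Convert each phasor to rectangular form:
  V1 = 30.4·(cos(60.0°) + j·sin(60.0°)) = 15.2 + j26.33 V
  V2 = 37.3·(cos(30.0°) + j·sin(30.0°)) = 32.3 + j18.65 V
  V3 = 78.5·(cos(-90.0°) + j·sin(-90.0°)) = 0 - j78.5 V
  V4 = 40.3·(cos(30.0°) + j·sin(30.0°)) = 34.9 + j20.15 V
Step 2 — Sum components: V_total = 82.4 - j13.37 V.
Step 3 — Convert to polar: |V_total| = 83.48 V, ∠V_total = -9.2°.

V_total = 83.48∠-9.2° V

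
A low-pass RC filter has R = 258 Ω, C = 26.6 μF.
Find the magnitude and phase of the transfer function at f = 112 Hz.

Step 1 — Angular frequency: ω = 2π·112 = 703.7 rad/s.
Step 2 — Transfer function: H(jω) = 1/(1 + jωRC).
Step 3 — Denominator: 1 + jωRC = 1 + j·703.7·258·2.66e-05 = 1 + j4.829.
Step 4 — H = 0.04111 - j0.1985.
Step 5 — Magnitude: |H| = 0.2028 (-13.9 dB); phase: φ = -78.3°.

|H| = 0.2028 (-13.9 dB), φ = -78.3°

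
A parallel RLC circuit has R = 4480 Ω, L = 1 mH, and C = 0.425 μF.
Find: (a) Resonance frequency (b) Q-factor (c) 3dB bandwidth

Step 1 — Resonance: ω₀ = 1/√(LC) = 1/√(0.001·4.25e-07) = 4.851e+04 rad/s.
Step 2 — f₀ = ω₀/(2π) = 7720 Hz.
Step 3 — Parallel Q: Q = R/(ω₀L) = 4480/(4.851e+04·0.001) = 92.36.
Step 4 — Bandwidth: Δω = ω₀/Q = 525.2 rad/s; BW = Δω/(2π) = 83.59 Hz.

(a) f₀ = 7720 Hz  (b) Q = 92.36  (c) BW = 83.59 Hz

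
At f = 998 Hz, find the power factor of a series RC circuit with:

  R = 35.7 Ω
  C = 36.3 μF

Step 1 — Angular frequency: ω = 2π·f = 2π·998 = 6271 rad/s.
Step 2 — Component impedances:
  R: Z = R = 35.7 Ω
  C: Z = 1/(jωC) = -j/(ω·C) = 0 - j4.393 Ω
Step 3 — Series combination: Z_total = R + C = 35.7 - j4.393 Ω = 35.97∠-7.0° Ω.
Step 4 — Power factor: PF = cos(φ) = Re(Z)/|Z| = 35.7/35.97 = 0.9925.
Step 5 — Type: Im(Z) = -4.393 ⇒ leading (phase φ = -7.0°).

PF = 0.9925 (leading, φ = -7.0°)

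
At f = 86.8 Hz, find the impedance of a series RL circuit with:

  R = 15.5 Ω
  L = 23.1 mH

Step 1 — Angular frequency: ω = 2π·f = 2π·86.8 = 545.4 rad/s.
Step 2 — Component impedances:
  R: Z = R = 15.5 Ω
  L: Z = jωL = j·545.4·0.0231 = 0 + j12.6 Ω
Step 3 — Series combination: Z_total = R + L = 15.5 + j12.6 Ω = 19.97∠39.1° Ω.

Z = 15.5 + j12.6 Ω = 19.97∠39.1° Ω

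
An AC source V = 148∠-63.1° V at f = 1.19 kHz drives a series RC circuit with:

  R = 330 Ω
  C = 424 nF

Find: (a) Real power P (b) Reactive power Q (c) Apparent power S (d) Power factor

Step 1 — Angular frequency: ω = 2π·f = 2π·1190 = 7477 rad/s.
Step 2 — Component impedances:
  R: Z = R = 330 Ω
  C: Z = 1/(jωC) = -j/(ω·C) = 0 - j315.4 Ω
Step 3 — Series combination: Z_total = R + C = 330 - j315.4 Ω = 456.5∠-43.7° Ω.
Step 4 — Source phasor: V = 148∠-63.1° V = 66.96 - j132 V.
Step 5 — Current: I = V / Z = 0.3058 - j0.1076 A = 0.3242∠-19.4° A.
Step 6 — Complex power: S = V·I* = 34.69 - j33.15 VA.
Step 7 — Real power: P = Re(S) = 34.69 W.
Step 8 — Reactive power: Q = Im(S) = -33.15 VAR.
Step 9 — Apparent power: |S| = 47.98 VA.
Step 10 — Power factor: PF = P/|S| = 0.7229 (leading).

(a) P = 34.69 W  (b) Q = -33.15 VAR  (c) S = 47.98 VA  (d) PF = 0.7229 (leading)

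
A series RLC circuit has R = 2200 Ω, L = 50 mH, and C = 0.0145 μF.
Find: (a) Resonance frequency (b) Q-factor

Step 1 — Resonance condition Im(Z)=0 gives ω₀ = 1/√(LC).
Step 2 — ω₀ = 1/√(0.05·1.45e-08) = 3.714e+04 rad/s.
Step 3 — f₀ = ω₀/(2π) = 5911 Hz.
Step 4 — Series Q: Q = ω₀L/R = 3.714e+04·0.05/2200 = 0.8441.

(a) f₀ = 5911 Hz  (b) Q = 0.8441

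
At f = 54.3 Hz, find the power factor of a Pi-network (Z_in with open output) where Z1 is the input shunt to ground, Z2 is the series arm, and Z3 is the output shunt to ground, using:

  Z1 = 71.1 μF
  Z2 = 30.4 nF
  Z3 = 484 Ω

Step 1 — Angular frequency: ω = 2π·f = 2π·54.3 = 341.2 rad/s.
Step 2 — Component impedances:
  Z1: Z = 1/(jωC) = -j/(ω·C) = 0 - j41.22 Ω
  Z2: Z = 1/(jωC) = -j/(ω·C) = 0 - j9.642e+04 Ω
  Z3: Z = R = 484 Ω
Step 3 — With open output, the series arm Z2 and the output shunt Z3 appear in series to ground: Z2 + Z3 = 484 - j9.642e+04 Ω.
Step 4 — Parallel with input shunt Z1: Z_in = Z1 || (Z2 + Z3) = 8.84e-05 - j41.21 Ω = 41.21∠-90.0° Ω.
Step 5 — Power factor: PF = cos(φ) = Re(Z)/|Z| = 8.84e-05/41.21 = 2.145e-06.
Step 6 — Type: Im(Z) = -41.21 ⇒ leading (phase φ = -90.0°).

PF = 2.145e-06 (leading, φ = -90.0°)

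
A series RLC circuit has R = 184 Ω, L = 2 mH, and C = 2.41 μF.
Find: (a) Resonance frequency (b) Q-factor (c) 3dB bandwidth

Step 1 — Resonance: ω₀ = 1/√(LC) = 1/√(0.002·2.41e-06) = 1.44e+04 rad/s.
Step 2 — f₀ = ω₀/(2π) = 2292 Hz.
Step 3 — Series Q: Q = ω₀L/R = 1.44e+04·0.002/184 = 0.1566.
Step 4 — Bandwidth: Δω = ω₀/Q = 9.2e+04 rad/s; BW = Δω/(2π) = 1.464e+04 Hz.

(a) f₀ = 2292 Hz  (b) Q = 0.1566  (c) BW = 1.464e+04 Hz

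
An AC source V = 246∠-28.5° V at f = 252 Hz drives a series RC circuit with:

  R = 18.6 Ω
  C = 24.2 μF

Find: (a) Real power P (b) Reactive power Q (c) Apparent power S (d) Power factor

Step 1 — Angular frequency: ω = 2π·f = 2π·252 = 1583 rad/s.
Step 2 — Component impedances:
  R: Z = R = 18.6 Ω
  C: Z = 1/(jωC) = -j/(ω·C) = 0 - j26.1 Ω
Step 3 — Series combination: Z_total = R + C = 18.6 - j26.1 Ω = 32.05∠-54.5° Ω.
Step 4 — Source phasor: V = 246∠-28.5° V = 216.2 - j117.4 V.
Step 5 — Current: I = V / Z = 6.898 + j3.368 A = 7.676∠26.0° A.
Step 6 — Complex power: S = V·I* = 1096 - j1538 VA.
Step 7 — Real power: P = Re(S) = 1096 W.
Step 8 — Reactive power: Q = Im(S) = -1538 VAR.
Step 9 — Apparent power: |S| = 1888 VA.
Step 10 — Power factor: PF = P/|S| = 0.5804 (leading).

(a) P = 1096 W  (b) Q = -1538 VAR  (c) S = 1888 VA  (d) PF = 0.5804 (leading)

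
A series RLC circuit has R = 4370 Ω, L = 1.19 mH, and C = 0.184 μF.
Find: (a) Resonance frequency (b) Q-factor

Step 1 — Resonance condition Im(Z)=0 gives ω₀ = 1/√(LC).
Step 2 — ω₀ = 1/√(0.00119·1.84e-07) = 6.758e+04 rad/s.
Step 3 — f₀ = ω₀/(2π) = 1.076e+04 Hz.
Step 4 — Series Q: Q = ω₀L/R = 6.758e+04·0.00119/4370 = 0.0184.

(a) f₀ = 1.076e+04 Hz  (b) Q = 0.0184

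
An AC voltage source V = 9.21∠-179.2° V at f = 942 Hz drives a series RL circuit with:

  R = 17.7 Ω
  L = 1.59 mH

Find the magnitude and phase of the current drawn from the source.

Step 1 — Angular frequency: ω = 2π·f = 2π·942 = 5919 rad/s.
Step 2 — Component impedances:
  R: Z = R = 17.7 Ω
  L: Z = jωL = j·5919·0.00159 = 0 + j9.411 Ω
Step 3 — Series combination: Z_total = R + L = 17.7 + j9.411 Ω = 20.05∠28.0° Ω.
Step 4 — Source phasor: V = 9.21∠-179.2° V = -9.209 - j0.1286 V.
Step 5 — Ohm's law: I = V / Z_total = (-9.209 - j0.1286) / (17.7 + j9.411) = -0.4086 + j0.21 A.
Step 6 — Convert to polar: |I| = 0.4594 A, ∠I = 152.8°.

I = 0.4594∠152.8° A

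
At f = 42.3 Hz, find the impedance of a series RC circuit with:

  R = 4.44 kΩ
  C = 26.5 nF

Step 1 — Angular frequency: ω = 2π·f = 2π·42.3 = 265.8 rad/s.
Step 2 — Component impedances:
  R: Z = R = 4440 Ω
  C: Z = 1/(jωC) = -j/(ω·C) = 0 - j1.42e+05 Ω
Step 3 — Series combination: Z_total = R + C = 4440 - j1.42e+05 Ω = 1.421e+05∠-88.2° Ω.

Z = 4440 - j1.42e+05 Ω = 1.421e+05∠-88.2° Ω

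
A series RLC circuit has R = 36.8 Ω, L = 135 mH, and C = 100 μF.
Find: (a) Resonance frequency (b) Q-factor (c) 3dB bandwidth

Step 1 — Resonance condition Im(Z)=0 gives ω₀ = 1/√(LC).
Step 2 — ω₀ = 1/√(0.135·0.0001) = 272.2 rad/s.
Step 3 — f₀ = ω₀/(2π) = 43.32 Hz.
Step 4 — Series Q: Q = ω₀L/R = 272.2·0.135/36.8 = 0.9984.
Step 5 — 3dB bandwidth: Δω = ω₀/Q = 272.6 rad/s; BW = Δω/(2π) = 43.38 Hz.

(a) f₀ = 43.32 Hz  (b) Q = 0.9984  (c) BW = 43.38 Hz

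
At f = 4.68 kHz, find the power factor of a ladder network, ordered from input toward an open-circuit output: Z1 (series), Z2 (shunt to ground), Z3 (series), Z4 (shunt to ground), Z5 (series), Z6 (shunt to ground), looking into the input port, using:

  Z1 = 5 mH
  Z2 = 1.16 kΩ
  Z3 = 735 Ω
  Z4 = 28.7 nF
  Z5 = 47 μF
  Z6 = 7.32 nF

Step 1 — Angular frequency: ω = 2π·f = 2π·4680 = 2.941e+04 rad/s.
Step 2 — Component impedances:
  Z1: Z = jωL = j·2.941e+04·0.005 = 0 + j147 Ω
  Z2: Z = R = 1160 Ω
  Z3: Z = R = 735 Ω
  Z4: Z = 1/(jωC) = -j/(ω·C) = 0 - j1185 Ω
  Z5: Z = 1/(jωC) = -j/(ω·C) = 0 - j0.7236 Ω
  Z6: Z = 1/(jωC) = -j/(ω·C) = 0 - j4646 Ω
Step 3 — Ladder network (open output): work backward from the far end, alternating series and parallel combinations. Z_in = 591.1 - j136.4 Ω = 606.7∠-13.0° Ω.
Step 4 — Power factor: PF = cos(φ) = Re(Z)/|Z| = 591.14/606.67 = 0.9744.
Step 5 — Type: Im(Z) = -136.4 ⇒ leading (phase φ = -13.0°).

PF = 0.9744 (leading, φ = -13.0°)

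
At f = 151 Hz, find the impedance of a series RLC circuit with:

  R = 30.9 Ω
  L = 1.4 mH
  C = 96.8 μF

Step 1 — Angular frequency: ω = 2π·f = 2π·151 = 948.8 rad/s.
Step 2 — Component impedances:
  R: Z = R = 30.9 Ω
  L: Z = jωL = j·948.8·0.0014 = 0 + j1.328 Ω
  C: Z = 1/(jωC) = -j/(ω·C) = 0 - j10.89 Ω
Step 3 — Series combination: Z_total = R + L + C = 30.9 - j9.56 Ω = 32.35∠-17.2° Ω.

Z = 30.9 - j9.56 Ω = 32.35∠-17.2° Ω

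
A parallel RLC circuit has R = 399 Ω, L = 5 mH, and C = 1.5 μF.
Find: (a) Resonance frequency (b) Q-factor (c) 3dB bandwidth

Step 1 — Resonance: ω₀ = 1/√(LC) = 1/√(0.005·1.5e-06) = 1.155e+04 rad/s.
Step 2 — f₀ = ω₀/(2π) = 1838 Hz.
Step 3 — Parallel Q: Q = R/(ω₀L) = 399/(1.155e+04·0.005) = 6.911.
Step 4 — Bandwidth: Δω = ω₀/Q = 1671 rad/s; BW = Δω/(2π) = 265.9 Hz.

(a) f₀ = 1838 Hz  (b) Q = 6.911  (c) BW = 265.9 Hz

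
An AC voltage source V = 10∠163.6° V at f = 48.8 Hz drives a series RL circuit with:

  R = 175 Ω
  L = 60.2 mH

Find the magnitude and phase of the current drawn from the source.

Step 1 — Angular frequency: ω = 2π·f = 2π·48.8 = 306.6 rad/s.
Step 2 — Component impedances:
  R: Z = R = 175 Ω
  L: Z = jωL = j·306.6·0.0602 = 0 + j18.46 Ω
Step 3 — Series combination: Z_total = R + L = 175 + j18.46 Ω = 176∠6.0° Ω.
Step 4 — Source phasor: V = 10∠163.6° V = -9.593 + j2.823 V.
Step 5 — Ohm's law: I = V / Z_total = (-9.593 + j2.823) / (175 + j18.46) = -0.05253 + j0.02167 A.
Step 6 — Convert to polar: |I| = 0.05683 A, ∠I = 157.6°.

I = 0.05683∠157.6° A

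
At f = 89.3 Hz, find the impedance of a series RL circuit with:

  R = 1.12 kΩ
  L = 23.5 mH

Step 1 — Angular frequency: ω = 2π·f = 2π·89.3 = 561.1 rad/s.
Step 2 — Component impedances:
  R: Z = R = 1120 Ω
  L: Z = jωL = j·561.1·0.0235 = 0 + j13.19 Ω
Step 3 — Series combination: Z_total = R + L = 1120 + j13.19 Ω = 1120∠0.7° Ω.

Z = 1120 + j13.19 Ω = 1120∠0.7° Ω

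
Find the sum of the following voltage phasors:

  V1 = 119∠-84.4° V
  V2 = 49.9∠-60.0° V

Step 1 — Convert each phasor to rectangular form:
  V1 = 119·(cos(-84.4°) + j·sin(-84.4°)) = 11.61 - j118.4 V
  V2 = 49.9·(cos(-60.0°) + j·sin(-60.0°)) = 24.95 - j43.21 V
Step 2 — Sum components: V_total = 36.56 - j161.6 V.
Step 3 — Convert to polar: |V_total| = 165.7 V, ∠V_total = -77.3°.

V_total = 165.7∠-77.3° V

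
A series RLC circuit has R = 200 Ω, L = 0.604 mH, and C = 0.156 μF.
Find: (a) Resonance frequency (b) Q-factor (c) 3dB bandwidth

Step 1 — Resonance: ω₀ = 1/√(LC) = 1/√(0.000604·1.56e-07) = 1.03e+05 rad/s.
Step 2 — f₀ = ω₀/(2π) = 1.64e+04 Hz.
Step 3 — Series Q: Q = ω₀L/R = 1.03e+05·0.000604/200 = 0.3111.
Step 4 — Bandwidth: Δω = ω₀/Q = 3.311e+05 rad/s; BW = Δω/(2π) = 5.27e+04 Hz.

(a) f₀ = 1.64e+04 Hz  (b) Q = 0.3111  (c) BW = 5.27e+04 Hz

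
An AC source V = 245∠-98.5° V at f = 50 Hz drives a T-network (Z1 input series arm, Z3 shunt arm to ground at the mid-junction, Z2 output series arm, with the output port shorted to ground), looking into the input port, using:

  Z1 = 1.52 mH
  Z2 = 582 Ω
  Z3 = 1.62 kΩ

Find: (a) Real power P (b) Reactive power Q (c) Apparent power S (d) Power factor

Step 1 — Angular frequency: ω = 2π·f = 2π·50 = 314.2 rad/s.
Step 2 — Component impedances:
  Z1: Z = jωL = j·314.2·0.00152 = 0 + j0.4775 Ω
  Z2: Z = R = 582 Ω
  Z3: Z = R = 1620 Ω
Step 3 — With the output port shorted to ground, the output series arm Z2 runs from the junction to ground; the shunt arm Z3 also runs from the junction to ground. They appear in parallel: Z3 || Z2 = 428.2 Ω.
Step 4 — Series with input arm Z1: Z_in = Z1 + (Z3 || Z2) = 428.2 + j0.4775 Ω = 428.2∠0.1° Ω.
Step 5 — Source phasor: V = 245∠-98.5° V = -36.21 - j242.3 V.
Step 6 — Current: I = V / Z = -0.08521 - j0.5658 A = 0.5722∠-98.6° A.
Step 7 — Complex power: S = V·I* = 140.2 + j0.1563 VA.
Step 8 — Real power: P = Re(S) = 140.2 W.
Step 9 — Reactive power: Q = Im(S) = 0.1563 VAR.
Step 10 — Apparent power: |S| = 140.2 VA.
Step 11 — Power factor: PF = P/|S| = 1 (lagging).

(a) P = 140.2 W  (b) Q = 0.1563 VAR  (c) S = 140.2 VA  (d) PF = 1 (lagging)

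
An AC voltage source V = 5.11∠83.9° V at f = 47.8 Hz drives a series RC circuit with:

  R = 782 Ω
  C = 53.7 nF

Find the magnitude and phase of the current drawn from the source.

Step 1 — Angular frequency: ω = 2π·f = 2π·47.8 = 300.3 rad/s.
Step 2 — Component impedances:
  R: Z = R = 782 Ω
  C: Z = 1/(jωC) = -j/(ω·C) = 0 - j6.2e+04 Ω
Step 3 — Series combination: Z_total = R + C = 782 - j6.2e+04 Ω = 6.201e+04∠-89.3° Ω.
Step 4 — Source phasor: V = 5.11∠83.9° V = 0.543 + j5.081 V.
Step 5 — Ohm's law: I = V / Z_total = (0.543 + j5.081) / (782 - j6.2e+04) = -8.182e-05 + j9.79e-06 A.
Step 6 — Convert to polar: |I| = 8.241e-05 A, ∠I = 173.2°.

I = 8.241e-05∠173.2° A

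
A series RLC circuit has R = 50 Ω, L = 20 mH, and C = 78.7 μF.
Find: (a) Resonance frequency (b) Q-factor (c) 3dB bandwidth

Step 1 — Resonance: ω₀ = 1/√(LC) = 1/√(0.02·7.87e-05) = 797.1 rad/s.
Step 2 — f₀ = ω₀/(2π) = 126.9 Hz.
Step 3 — Series Q: Q = ω₀L/R = 797.1·0.02/50 = 0.3188.
Step 4 — Bandwidth: Δω = ω₀/Q = 2500 rad/s; BW = Δω/(2π) = 397.9 Hz.

(a) f₀ = 126.9 Hz  (b) Q = 0.3188  (c) BW = 397.9 Hz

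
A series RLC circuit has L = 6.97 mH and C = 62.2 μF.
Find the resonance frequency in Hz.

Step 1 — Resonance condition Im(Z)=0 gives ω₀ = 1/√(LC).
Step 2 — ω₀ = 1/√(0.00697·6.22e-05) = 1519 rad/s.
Step 3 — f₀ = ω₀/(2π) = 241.7 Hz.

f₀ = 241.7 Hz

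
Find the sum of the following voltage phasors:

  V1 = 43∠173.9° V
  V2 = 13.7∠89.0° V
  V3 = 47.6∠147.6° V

Step 1 — Convert each phasor to rectangular form:
  V1 = 43·(cos(173.9°) + j·sin(173.9°)) = -42.76 + j4.569 V
  V2 = 13.7·(cos(89.0°) + j·sin(89.0°)) = 0.2391 + j13.7 V
  V3 = 47.6·(cos(147.6°) + j·sin(147.6°)) = -40.19 + j25.51 V
Step 2 — Sum components: V_total = -82.71 + j43.77 V.
Step 3 — Convert to polar: |V_total| = 93.58 V, ∠V_total = 152.1°.

V_total = 93.58∠152.1° V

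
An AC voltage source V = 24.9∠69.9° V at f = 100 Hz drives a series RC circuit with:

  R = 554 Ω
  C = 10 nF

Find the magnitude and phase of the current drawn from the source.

Step 1 — Angular frequency: ω = 2π·f = 2π·100 = 628.3 rad/s.
Step 2 — Component impedances:
  R: Z = R = 554 Ω
  C: Z = 1/(jωC) = -j/(ω·C) = 0 - j1.592e+05 Ω
Step 3 — Series combination: Z_total = R + C = 554 - j1.592e+05 Ω = 1.592e+05∠-89.8° Ω.
Step 4 — Source phasor: V = 24.9∠69.9° V = 8.557 + j23.38 V.
Step 5 — Ohm's law: I = V / Z_total = (8.557 + j23.38) / (554 - j1.592e+05) = -0.0001467 + j5.428e-05 A.
Step 6 — Convert to polar: |I| = 0.0001565 A, ∠I = 159.7°.

I = 0.0001565∠159.7° A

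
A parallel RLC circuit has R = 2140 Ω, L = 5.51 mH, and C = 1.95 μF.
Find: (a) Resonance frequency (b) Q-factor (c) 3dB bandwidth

Step 1 — Resonance: ω₀ = 1/√(LC) = 1/√(0.00551·1.95e-06) = 9647 rad/s.
Step 2 — f₀ = ω₀/(2π) = 1535 Hz.
Step 3 — Parallel Q: Q = R/(ω₀L) = 2140/(9647·0.00551) = 40.26.
Step 4 — Bandwidth: Δω = ω₀/Q = 239.6 rad/s; BW = Δω/(2π) = 38.14 Hz.

(a) f₀ = 1535 Hz  (b) Q = 40.26  (c) BW = 38.14 Hz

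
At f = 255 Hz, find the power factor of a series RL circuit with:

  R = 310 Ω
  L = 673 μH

Step 1 — Angular frequency: ω = 2π·f = 2π·255 = 1602 rad/s.
Step 2 — Component impedances:
  R: Z = R = 310 Ω
  L: Z = jωL = j·1602·0.000673 = 0 + j1.078 Ω
Step 3 — Series combination: Z_total = R + L = 310 + j1.078 Ω = 310∠0.2° Ω.
Step 4 — Power factor: PF = cos(φ) = Re(Z)/|Z| = 310/310 = 1.
Step 5 — Type: Im(Z) = 1.078 ⇒ lagging (phase φ = 0.2°).

PF = 1 (lagging, φ = 0.2°)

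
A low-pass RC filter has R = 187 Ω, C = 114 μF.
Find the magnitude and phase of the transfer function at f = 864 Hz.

Step 1 — Angular frequency: ω = 2π·864 = 5429 rad/s.
Step 2 — Transfer function: H(jω) = 1/(1 + jωRC).
Step 3 — Denominator: 1 + jωRC = 1 + j·5429·187·0.000114 = 1 + j115.7.
Step 4 — H = 7.466e-05 - j0.00864.
Step 5 — Magnitude: |H| = 0.008641 (-41.3 dB); phase: φ = -89.5°.

|H| = 0.008641 (-41.3 dB), φ = -89.5°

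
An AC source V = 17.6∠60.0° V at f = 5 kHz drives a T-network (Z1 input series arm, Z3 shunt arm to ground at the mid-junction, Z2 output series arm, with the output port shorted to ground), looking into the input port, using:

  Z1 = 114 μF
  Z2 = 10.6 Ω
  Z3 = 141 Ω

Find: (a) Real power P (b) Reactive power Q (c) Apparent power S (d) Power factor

Step 1 — Angular frequency: ω = 2π·f = 2π·5000 = 3.142e+04 rad/s.
Step 2 — Component impedances:
  Z1: Z = 1/(jωC) = -j/(ω·C) = 0 - j0.2792 Ω
  Z2: Z = R = 10.6 Ω
  Z3: Z = R = 141 Ω
Step 3 — With the output port shorted to ground, the output series arm Z2 runs from the junction to ground; the shunt arm Z3 also runs from the junction to ground. They appear in parallel: Z3 || Z2 = 9.859 Ω.
Step 4 — Series with input arm Z1: Z_in = Z1 + (Z3 || Z2) = 9.859 - j0.2792 Ω = 9.863∠-1.6° Ω.
Step 5 — Source phasor: V = 17.6∠60.0° V = 8.8 + j15.24 V.
Step 6 — Current: I = V / Z = 0.8481 + j1.57 A = 1.784∠61.6° A.
Step 7 — Complex power: S = V·I* = 31.39 - j0.8891 VA.
Step 8 — Real power: P = Re(S) = 31.39 W.
Step 9 — Reactive power: Q = Im(S) = -0.8891 VAR.
Step 10 — Apparent power: |S| = 31.41 VA.
Step 11 — Power factor: PF = P/|S| = 0.9996 (leading).

(a) P = 31.39 W  (b) Q = -0.8891 VAR  (c) S = 31.41 VA  (d) PF = 0.9996 (leading)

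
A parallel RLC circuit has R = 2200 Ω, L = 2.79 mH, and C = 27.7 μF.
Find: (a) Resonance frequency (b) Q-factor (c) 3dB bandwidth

Step 1 — Resonance: ω₀ = 1/√(LC) = 1/√(0.00279·2.77e-05) = 3597 rad/s.
Step 2 — f₀ = ω₀/(2π) = 572.5 Hz.
Step 3 — Parallel Q: Q = R/(ω₀L) = 2200/(3597·0.00279) = 219.2.
Step 4 — Bandwidth: Δω = ω₀/Q = 16.41 rad/s; BW = Δω/(2π) = 2.612 Hz.

(a) f₀ = 572.5 Hz  (b) Q = 219.2  (c) BW = 2.612 Hz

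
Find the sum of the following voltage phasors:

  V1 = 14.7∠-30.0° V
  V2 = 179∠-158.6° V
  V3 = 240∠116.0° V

Step 1 — Convert each phasor to rectangular form:
  V1 = 14.7·(cos(-30.0°) + j·sin(-30.0°)) = 12.73 - j7.35 V
  V2 = 179·(cos(-158.6°) + j·sin(-158.6°)) = -166.7 - j65.31 V
  V3 = 240·(cos(116.0°) + j·sin(116.0°)) = -105.2 + j215.7 V
Step 2 — Sum components: V_total = -259.1 + j143 V.
Step 3 — Convert to polar: |V_total| = 296 V, ∠V_total = 151.1°.

V_total = 296∠151.1° V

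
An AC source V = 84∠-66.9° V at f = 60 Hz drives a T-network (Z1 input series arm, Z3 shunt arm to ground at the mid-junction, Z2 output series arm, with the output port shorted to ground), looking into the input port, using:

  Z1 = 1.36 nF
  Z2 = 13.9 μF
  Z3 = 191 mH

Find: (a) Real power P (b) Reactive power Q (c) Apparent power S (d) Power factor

Step 1 — Angular frequency: ω = 2π·f = 2π·60 = 377 rad/s.
Step 2 — Component impedances:
  Z1: Z = 1/(jωC) = -j/(ω·C) = 0 - j1.95e+06 Ω
  Z2: Z = 1/(jωC) = -j/(ω·C) = 0 - j190.8 Ω
  Z3: Z = jωL = j·377·0.191 = 0 + j72.01 Ω
Step 3 — With the output port shorted to ground, the output series arm Z2 runs from the junction to ground; the shunt arm Z3 also runs from the junction to ground. They appear in parallel: Z3 || Z2 = 0 + j115.6 Ω.
Step 4 — Series with input arm Z1: Z_in = Z1 + (Z3 || Z2) = 0 - j1.95e+06 Ω = 1.95e+06∠-90.0° Ω.
Step 5 — Source phasor: V = 84∠-66.9° V = 32.96 - j77.27 V.
Step 6 — Current: I = V / Z = 3.962e-05 + j1.69e-05 A = 4.307e-05∠23.1° A.
Step 7 — Complex power: S = V·I* = 0 - j0.003618 VA.
Step 8 — Real power: P = Re(S) = 0 W.
Step 9 — Reactive power: Q = Im(S) = -0.003618 VAR.
Step 10 — Apparent power: |S| = 0.003618 VA.
Step 11 — Power factor: PF = P/|S| = 0 (leading).

(a) P = 0 W  (b) Q = -0.003618 VAR  (c) S = 0.003618 VA  (d) PF = 0 (leading)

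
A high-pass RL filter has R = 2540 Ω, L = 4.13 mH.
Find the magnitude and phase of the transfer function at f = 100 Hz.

Step 1 — Angular frequency: ω = 2π·100 = 628.3 rad/s.
Step 2 — Transfer function: H(jω) = jωL/(R + jωL).
Step 3 — Numerator jωL = j·2.595; denominator R + jωL = 2540 + j2.595.
Step 4 — H = 1.044e-06 + j0.001022.
Step 5 — Magnitude: |H| = 0.001022 (-59.8 dB); phase: φ = 89.9°.

|H| = 0.001022 (-59.8 dB), φ = 89.9°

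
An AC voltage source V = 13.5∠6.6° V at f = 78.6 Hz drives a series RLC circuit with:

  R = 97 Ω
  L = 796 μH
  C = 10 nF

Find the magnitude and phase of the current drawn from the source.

Step 1 — Angular frequency: ω = 2π·f = 2π·78.6 = 493.9 rad/s.
Step 2 — Component impedances:
  R: Z = R = 97 Ω
  L: Z = jωL = j·493.9·0.000796 = 0 + j0.3931 Ω
  C: Z = 1/(jωC) = -j/(ω·C) = 0 - j2.025e+05 Ω
Step 3 — Series combination: Z_total = R + L + C = 97 - j2.025e+05 Ω = 2.025e+05∠-90.0° Ω.
Step 4 — Source phasor: V = 13.5∠6.6° V = 13.41 + j1.552 V.
Step 5 — Ohm's law: I = V / Z_total = (13.41 + j1.552) / (97 - j2.025e+05) = -7.631e-06 + j6.623e-05 A.
Step 6 — Convert to polar: |I| = 6.667e-05 A, ∠I = 96.6°.

I = 6.667e-05∠96.6° A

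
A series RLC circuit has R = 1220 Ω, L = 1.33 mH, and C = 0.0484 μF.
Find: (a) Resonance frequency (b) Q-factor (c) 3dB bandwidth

Step 1 — Resonance condition Im(Z)=0 gives ω₀ = 1/√(LC).
Step 2 — ω₀ = 1/√(0.00133·4.84e-08) = 1.246e+05 rad/s.
Step 3 — f₀ = ω₀/(2π) = 1.984e+04 Hz.
Step 4 — Series Q: Q = ω₀L/R = 1.246e+05·0.00133/1220 = 0.1359.
Step 5 — 3dB bandwidth: Δω = ω₀/Q = 9.173e+05 rad/s; BW = Δω/(2π) = 1.46e+05 Hz.

(a) f₀ = 1.984e+04 Hz  (b) Q = 0.1359  (c) BW = 1.46e+05 Hz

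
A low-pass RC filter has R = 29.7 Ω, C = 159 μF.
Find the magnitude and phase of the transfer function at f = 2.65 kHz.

Step 1 — Angular frequency: ω = 2π·2650 = 1.665e+04 rad/s.
Step 2 — Transfer function: H(jω) = 1/(1 + jωRC).
Step 3 — Denominator: 1 + jωRC = 1 + j·1.665e+04·29.7·0.000159 = 1 + j78.63.
Step 4 — H = 0.0001617 - j0.01272.
Step 5 — Magnitude: |H| = 0.01272 (-37.9 dB); phase: φ = -89.3°.

|H| = 0.01272 (-37.9 dB), φ = -89.3°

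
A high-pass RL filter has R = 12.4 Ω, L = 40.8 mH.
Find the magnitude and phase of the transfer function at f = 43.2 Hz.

Step 1 — Angular frequency: ω = 2π·43.2 = 271.4 rad/s.
Step 2 — Transfer function: H(jω) = jωL/(R + jωL).
Step 3 — Numerator jωL = j·11.07; denominator R + jωL = 12.4 + j11.07.
Step 4 — H = 0.4437 + j0.4968.
Step 5 — Magnitude: |H| = 0.6661 (-3.5 dB); phase: φ = 48.2°.

|H| = 0.6661 (-3.5 dB), φ = 48.2°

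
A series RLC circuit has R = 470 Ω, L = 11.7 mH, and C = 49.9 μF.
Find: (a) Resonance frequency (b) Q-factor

Step 1 — Resonance condition Im(Z)=0 gives ω₀ = 1/√(LC).
Step 2 — ω₀ = 1/√(0.0117·4.99e-05) = 1309 rad/s.
Step 3 — f₀ = ω₀/(2π) = 208.3 Hz.
Step 4 — Series Q: Q = ω₀L/R = 1309·0.0117/470 = 0.03258.

(a) f₀ = 208.3 Hz  (b) Q = 0.03258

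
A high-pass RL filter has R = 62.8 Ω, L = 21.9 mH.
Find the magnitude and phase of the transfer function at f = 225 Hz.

Step 1 — Angular frequency: ω = 2π·225 = 1414 rad/s.
Step 2 — Transfer function: H(jω) = jωL/(R + jωL).
Step 3 — Numerator jωL = j·30.96; denominator R + jωL = 62.8 + j30.96.
Step 4 — H = 0.1955 + j0.3966.
Step 5 — Magnitude: |H| = 0.4422 (-7.1 dB); phase: φ = 63.8°.

|H| = 0.4422 (-7.1 dB), φ = 63.8°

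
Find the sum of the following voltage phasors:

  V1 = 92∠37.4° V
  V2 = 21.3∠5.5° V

Step 1 — Convert each phasor to rectangular form:
  V1 = 92·(cos(37.4°) + j·sin(37.4°)) = 73.09 + j55.88 V
  V2 = 21.3·(cos(5.5°) + j·sin(5.5°)) = 21.2 + j2.042 V
Step 2 — Sum components: V_total = 94.29 + j57.92 V.
Step 3 — Convert to polar: |V_total| = 110.7 V, ∠V_total = 31.6°.

V_total = 110.7∠31.6° V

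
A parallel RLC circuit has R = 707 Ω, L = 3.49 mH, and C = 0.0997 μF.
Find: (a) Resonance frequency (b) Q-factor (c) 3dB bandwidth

Step 1 — Resonance: ω₀ = 1/√(LC) = 1/√(0.00349·9.97e-08) = 5.361e+04 rad/s.
Step 2 — f₀ = ω₀/(2π) = 8532 Hz.
Step 3 — Parallel Q: Q = R/(ω₀L) = 707/(5.361e+04·0.00349) = 3.779.
Step 4 — Bandwidth: Δω = ω₀/Q = 1.419e+04 rad/s; BW = Δω/(2π) = 2258 Hz.

(a) f₀ = 8532 Hz  (b) Q = 3.779  (c) BW = 2258 Hz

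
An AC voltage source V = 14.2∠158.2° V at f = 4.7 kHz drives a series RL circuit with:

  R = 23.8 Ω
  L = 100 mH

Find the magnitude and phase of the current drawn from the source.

Step 1 — Angular frequency: ω = 2π·f = 2π·4700 = 2.953e+04 rad/s.
Step 2 — Component impedances:
  R: Z = R = 23.8 Ω
  L: Z = jωL = j·2.953e+04·0.1 = 0 + j2953 Ω
Step 3 — Series combination: Z_total = R + L = 23.8 + j2953 Ω = 2953∠89.5° Ω.
Step 4 — Source phasor: V = 14.2∠158.2° V = -13.18 + j5.273 V.
Step 5 — Ohm's law: I = V / Z_total = (-13.18 + j5.273) / (23.8 + j2953) = 0.00175 + j0.004479 A.
Step 6 — Convert to polar: |I| = 0.004808 A, ∠I = 68.7°.

I = 0.004808∠68.7° A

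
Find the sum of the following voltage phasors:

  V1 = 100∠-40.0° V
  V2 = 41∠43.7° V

Step 1 — Convert each phasor to rectangular form:
  V1 = 100·(cos(-40.0°) + j·sin(-40.0°)) = 76.6 - j64.28 V
  V2 = 41·(cos(43.7°) + j·sin(43.7°)) = 29.64 + j28.33 V
Step 2 — Sum components: V_total = 106.2 - j35.95 V.
Step 3 — Convert to polar: |V_total| = 112.2 V, ∠V_total = -18.7°.

V_total = 112.2∠-18.7° V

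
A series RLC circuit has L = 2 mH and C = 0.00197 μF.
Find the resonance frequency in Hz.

Step 1 — Resonance condition Im(Z)=0 gives ω₀ = 1/√(LC).
Step 2 — ω₀ = 1/√(0.002·1.97e-09) = 5.038e+05 rad/s.
Step 3 — f₀ = ω₀/(2π) = 8.018e+04 Hz.

f₀ = 8.018e+04 Hz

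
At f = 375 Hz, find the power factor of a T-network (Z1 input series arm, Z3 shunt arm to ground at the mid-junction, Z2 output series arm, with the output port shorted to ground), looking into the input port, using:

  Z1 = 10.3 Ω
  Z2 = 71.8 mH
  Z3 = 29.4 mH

Step 1 — Angular frequency: ω = 2π·f = 2π·375 = 2356 rad/s.
Step 2 — Component impedances:
  Z1: Z = R = 10.3 Ω
  Z2: Z = jωL = j·2356·0.0718 = 0 + j169.2 Ω
  Z3: Z = jωL = j·2356·0.0294 = 0 + j69.27 Ω
Step 3 — With the output port shorted to ground, the output series arm Z2 runs from the junction to ground; the shunt arm Z3 also runs from the junction to ground. They appear in parallel: Z3 || Z2 = 0 + j49.15 Ω.
Step 4 — Series with input arm Z1: Z_in = Z1 + (Z3 || Z2) = 10.3 + j49.15 Ω = 50.22∠78.2° Ω.
Step 5 — Power factor: PF = cos(φ) = Re(Z)/|Z| = 10.3/50.22 = 0.2051.
Step 6 — Type: Im(Z) = 49.15 ⇒ lagging (phase φ = 78.2°).

PF = 0.2051 (lagging, φ = 78.2°)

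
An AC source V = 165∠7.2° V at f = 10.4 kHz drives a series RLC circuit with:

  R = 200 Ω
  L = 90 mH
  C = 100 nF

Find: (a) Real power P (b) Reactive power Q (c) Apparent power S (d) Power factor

Step 1 — Angular frequency: ω = 2π·f = 2π·1.04e+04 = 6.535e+04 rad/s.
Step 2 — Component impedances:
  R: Z = R = 200 Ω
  L: Z = jωL = j·6.535e+04·0.09 = 0 + j5881 Ω
  C: Z = 1/(jωC) = -j/(ω·C) = 0 - j153 Ω
Step 3 — Series combination: Z_total = R + L + C = 200 + j5728 Ω = 5732∠88.0° Ω.
Step 4 — Source phasor: V = 165∠7.2° V = 163.7 + j20.68 V.
Step 5 — Current: I = V / Z = 0.004603 - j0.02842 A = 0.02879∠-80.8° A.
Step 6 — Complex power: S = V·I* = 0.1658 + j4.747 VA.
Step 7 — Real power: P = Re(S) = 0.1658 W.
Step 8 — Reactive power: Q = Im(S) = 4.747 VAR.
Step 9 — Apparent power: |S| = 4.75 VA.
Step 10 — Power factor: PF = P/|S| = 0.03489 (lagging).

(a) P = 0.1658 W  (b) Q = 4.747 VAR  (c) S = 4.75 VA  (d) PF = 0.03489 (lagging)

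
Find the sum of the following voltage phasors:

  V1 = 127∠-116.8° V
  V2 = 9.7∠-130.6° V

Step 1 — Convert each phasor to rectangular form:
  V1 = 127·(cos(-116.8°) + j·sin(-116.8°)) = -57.26 - j113.4 V
  V2 = 9.7·(cos(-130.6°) + j·sin(-130.6°)) = -6.313 - j7.365 V
Step 2 — Sum components: V_total = -63.57 - j120.7 V.
Step 3 — Convert to polar: |V_total| = 136.4 V, ∠V_total = -117.8°.

V_total = 136.4∠-117.8° V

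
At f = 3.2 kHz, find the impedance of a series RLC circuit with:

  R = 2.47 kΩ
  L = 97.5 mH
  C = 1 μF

Step 1 — Angular frequency: ω = 2π·f = 2π·3200 = 2.011e+04 rad/s.
Step 2 — Component impedances:
  R: Z = R = 2470 Ω
  L: Z = jωL = j·2.011e+04·0.0975 = 0 + j1960 Ω
  C: Z = 1/(jωC) = -j/(ω·C) = 0 - j49.74 Ω
Step 3 — Series combination: Z_total = R + L + C = 2470 + j1911 Ω = 3123∠37.7° Ω.

Z = 2470 + j1911 Ω = 3123∠37.7° Ω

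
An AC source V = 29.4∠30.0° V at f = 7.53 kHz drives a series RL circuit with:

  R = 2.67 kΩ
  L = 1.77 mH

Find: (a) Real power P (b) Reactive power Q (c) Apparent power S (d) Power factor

Step 1 — Angular frequency: ω = 2π·f = 2π·7530 = 4.731e+04 rad/s.
Step 2 — Component impedances:
  R: Z = R = 2670 Ω
  L: Z = jωL = j·4.731e+04·0.00177 = 0 + j83.74 Ω
Step 3 — Series combination: Z_total = R + L = 2670 + j83.74 Ω = 2671∠1.8° Ω.
Step 4 — Source phasor: V = 29.4∠30.0° V = 25.46 + j14.7 V.
Step 5 — Current: I = V / Z = 0.009699 + j0.005201 A = 0.01101∠28.2° A.
Step 6 — Complex power: S = V·I* = 0.3234 + j0.01014 VA.
Step 7 — Real power: P = Re(S) = 0.3234 W.
Step 8 — Reactive power: Q = Im(S) = 0.01014 VAR.
Step 9 — Apparent power: |S| = 0.3236 VA.
Step 10 — Power factor: PF = P/|S| = 0.9995 (lagging).

(a) P = 0.3234 W  (b) Q = 0.01014 VAR  (c) S = 0.3236 VA  (d) PF = 0.9995 (lagging)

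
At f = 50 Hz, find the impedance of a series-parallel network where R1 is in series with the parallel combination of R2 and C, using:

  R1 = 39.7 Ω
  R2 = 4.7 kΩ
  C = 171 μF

Step 1 — Angular frequency: ω = 2π·f = 2π·50 = 314.2 rad/s.
Step 2 — Component impedances:
  R1: Z = R = 39.7 Ω
  R2: Z = R = 4700 Ω
  C: Z = 1/(jωC) = -j/(ω·C) = 0 - j18.61 Ω
Step 3 — Parallel branch: R2 || C = 1/(1/R2 + 1/C) = 0.07372 - j18.61 Ω.
Step 4 — Series with R1: Z_total = R1 + (R2 || C) = 39.77 - j18.61 Ω = 43.91∠-25.1° Ω.

Z = 39.77 - j18.61 Ω = 43.91∠-25.1° Ω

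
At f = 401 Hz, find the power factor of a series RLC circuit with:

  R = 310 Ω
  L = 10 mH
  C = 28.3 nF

Step 1 — Angular frequency: ω = 2π·f = 2π·401 = 2520 rad/s.
Step 2 — Component impedances:
  R: Z = R = 310 Ω
  L: Z = jωL = j·2520·0.01 = 0 + j25.2 Ω
  C: Z = 1/(jωC) = -j/(ω·C) = 0 - j1.402e+04 Ω
Step 3 — Series combination: Z_total = R + L + C = 310 - j1.4e+04 Ω = 1.4e+04∠-88.7° Ω.
Step 4 — Power factor: PF = cos(φ) = Re(Z)/|Z| = 310/1.4e+04 = 0.02214.
Step 5 — Type: Im(Z) = -1.4e+04 ⇒ leading (phase φ = -88.7°).

PF = 0.02214 (leading, φ = -88.7°)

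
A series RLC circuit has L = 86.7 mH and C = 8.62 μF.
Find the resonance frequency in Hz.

Step 1 — Resonance condition Im(Z)=0 gives ω₀ = 1/√(LC).
Step 2 — ω₀ = 1/√(0.0867·8.62e-06) = 1157 rad/s.
Step 3 — f₀ = ω₀/(2π) = 184.1 Hz.

f₀ = 184.1 Hz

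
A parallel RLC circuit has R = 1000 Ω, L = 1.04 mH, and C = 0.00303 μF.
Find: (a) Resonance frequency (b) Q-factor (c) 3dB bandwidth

Step 1 — Resonance: ω₀ = 1/√(LC) = 1/√(0.00104·3.03e-09) = 5.633e+05 rad/s.
Step 2 — f₀ = ω₀/(2π) = 8.966e+04 Hz.
Step 3 — Parallel Q: Q = R/(ω₀L) = 1000/(5.633e+05·0.00104) = 1.707.
Step 4 — Bandwidth: Δω = ω₀/Q = 3.3e+05 rad/s; BW = Δω/(2π) = 5.253e+04 Hz.

(a) f₀ = 8.966e+04 Hz  (b) Q = 1.707  (c) BW = 5.253e+04 Hz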